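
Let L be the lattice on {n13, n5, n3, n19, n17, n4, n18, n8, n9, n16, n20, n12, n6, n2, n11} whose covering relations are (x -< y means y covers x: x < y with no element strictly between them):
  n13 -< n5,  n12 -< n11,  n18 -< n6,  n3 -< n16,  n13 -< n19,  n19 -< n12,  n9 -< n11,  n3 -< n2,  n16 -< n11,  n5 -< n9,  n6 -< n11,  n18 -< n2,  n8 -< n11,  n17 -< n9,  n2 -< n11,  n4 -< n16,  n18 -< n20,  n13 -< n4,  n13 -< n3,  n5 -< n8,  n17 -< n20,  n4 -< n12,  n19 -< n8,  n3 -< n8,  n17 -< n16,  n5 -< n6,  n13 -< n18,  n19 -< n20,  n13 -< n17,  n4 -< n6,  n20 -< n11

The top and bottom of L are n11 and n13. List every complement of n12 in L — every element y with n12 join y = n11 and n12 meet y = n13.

n17, n18, n2, n3, n5, n9

Need y with n12 ∨ y = n11 and n12 ∧ y = n13.
Checking each element gives: n17, n18, n2, n3, n5, n9.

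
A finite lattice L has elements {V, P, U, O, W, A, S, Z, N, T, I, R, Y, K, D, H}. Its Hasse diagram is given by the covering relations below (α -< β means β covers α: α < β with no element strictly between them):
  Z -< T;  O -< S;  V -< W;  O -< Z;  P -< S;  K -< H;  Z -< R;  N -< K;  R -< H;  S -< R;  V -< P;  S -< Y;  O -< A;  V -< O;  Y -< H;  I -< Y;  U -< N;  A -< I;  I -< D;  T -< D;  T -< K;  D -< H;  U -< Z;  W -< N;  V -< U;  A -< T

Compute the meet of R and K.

Common lower bounds of {R, K}: O, U, V, Z.
The greatest among these is Z.

Z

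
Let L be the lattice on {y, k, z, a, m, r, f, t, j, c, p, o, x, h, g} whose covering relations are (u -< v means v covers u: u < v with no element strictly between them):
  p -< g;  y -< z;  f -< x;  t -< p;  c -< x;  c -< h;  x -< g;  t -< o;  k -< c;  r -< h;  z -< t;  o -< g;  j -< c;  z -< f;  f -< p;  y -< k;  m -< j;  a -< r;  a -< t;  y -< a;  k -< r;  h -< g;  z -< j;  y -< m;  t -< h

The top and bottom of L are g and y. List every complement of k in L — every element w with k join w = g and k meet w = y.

o, p

Need w with k ∨ w = g and k ∧ w = y.
Checking each element gives: o, p.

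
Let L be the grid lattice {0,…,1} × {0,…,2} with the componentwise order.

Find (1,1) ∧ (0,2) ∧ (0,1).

In a product of chains, the meet is componentwise min, giving (0,1).

(0,1)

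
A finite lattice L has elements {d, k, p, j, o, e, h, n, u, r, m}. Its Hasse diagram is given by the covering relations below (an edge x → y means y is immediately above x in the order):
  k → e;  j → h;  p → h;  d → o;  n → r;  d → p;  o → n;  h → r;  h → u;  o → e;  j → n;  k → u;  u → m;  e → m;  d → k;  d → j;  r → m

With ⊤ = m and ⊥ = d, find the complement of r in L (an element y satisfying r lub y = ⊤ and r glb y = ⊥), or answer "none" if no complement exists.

k

Need y with r ∨ y = m and r ∧ y = d.
Checking each element gives: k.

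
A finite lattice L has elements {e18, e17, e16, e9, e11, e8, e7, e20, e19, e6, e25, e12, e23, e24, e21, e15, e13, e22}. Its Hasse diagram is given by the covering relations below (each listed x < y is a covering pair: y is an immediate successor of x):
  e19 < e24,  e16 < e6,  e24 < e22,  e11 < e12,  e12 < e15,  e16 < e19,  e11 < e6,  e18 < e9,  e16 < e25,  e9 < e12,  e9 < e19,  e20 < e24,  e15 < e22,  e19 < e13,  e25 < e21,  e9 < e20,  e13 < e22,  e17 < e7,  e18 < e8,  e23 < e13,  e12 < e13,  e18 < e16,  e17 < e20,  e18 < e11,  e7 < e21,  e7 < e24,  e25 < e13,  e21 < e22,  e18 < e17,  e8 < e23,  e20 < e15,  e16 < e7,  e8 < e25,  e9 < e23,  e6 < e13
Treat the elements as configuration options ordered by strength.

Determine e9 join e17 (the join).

Common upper bounds of {e9, e17}: e15, e20, e22, e24.
The least among these is e20.

e20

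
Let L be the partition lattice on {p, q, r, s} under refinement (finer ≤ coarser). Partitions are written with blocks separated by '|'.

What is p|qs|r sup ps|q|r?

Common upper bounds of {p|qs|r, ps|q|r}: pqrs, pqs|r.
The least among these is pqs|r.

pqs|r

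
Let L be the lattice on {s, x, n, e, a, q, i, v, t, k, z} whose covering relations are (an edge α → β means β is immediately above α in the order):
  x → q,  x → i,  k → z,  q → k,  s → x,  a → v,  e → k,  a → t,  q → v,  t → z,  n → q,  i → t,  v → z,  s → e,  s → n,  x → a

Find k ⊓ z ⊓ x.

Common lower bounds of {k, z, x}: s, x.
The greatest among these is x.

x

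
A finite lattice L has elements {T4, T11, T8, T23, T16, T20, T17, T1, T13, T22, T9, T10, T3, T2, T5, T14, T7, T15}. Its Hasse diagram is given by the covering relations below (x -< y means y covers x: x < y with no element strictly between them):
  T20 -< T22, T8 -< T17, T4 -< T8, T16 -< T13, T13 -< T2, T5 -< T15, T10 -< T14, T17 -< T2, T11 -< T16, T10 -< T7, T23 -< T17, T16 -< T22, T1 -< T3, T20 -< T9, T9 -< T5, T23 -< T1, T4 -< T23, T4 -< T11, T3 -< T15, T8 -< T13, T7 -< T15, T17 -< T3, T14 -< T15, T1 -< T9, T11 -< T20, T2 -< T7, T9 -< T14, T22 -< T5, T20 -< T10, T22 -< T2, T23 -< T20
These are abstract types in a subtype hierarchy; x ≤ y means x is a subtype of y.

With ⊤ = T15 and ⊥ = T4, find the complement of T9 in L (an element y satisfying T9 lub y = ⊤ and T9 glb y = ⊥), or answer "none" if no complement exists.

Need y with T9 ∨ y = T15 and T9 ∧ y = T4.
Checking each element gives: T8.

T8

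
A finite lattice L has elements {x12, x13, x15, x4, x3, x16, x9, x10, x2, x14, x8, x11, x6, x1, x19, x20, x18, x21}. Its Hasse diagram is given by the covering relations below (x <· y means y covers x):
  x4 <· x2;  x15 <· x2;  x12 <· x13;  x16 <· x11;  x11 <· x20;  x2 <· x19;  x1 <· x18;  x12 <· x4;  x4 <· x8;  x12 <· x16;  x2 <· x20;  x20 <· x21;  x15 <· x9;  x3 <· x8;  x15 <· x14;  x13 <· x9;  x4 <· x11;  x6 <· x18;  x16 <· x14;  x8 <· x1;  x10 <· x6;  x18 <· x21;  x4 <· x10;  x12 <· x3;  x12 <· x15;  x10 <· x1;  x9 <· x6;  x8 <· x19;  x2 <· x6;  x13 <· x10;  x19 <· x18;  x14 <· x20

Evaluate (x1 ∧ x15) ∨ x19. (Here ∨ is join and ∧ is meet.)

x19

x1 ∧ x15 = x12
x12 ∨ x19 = x19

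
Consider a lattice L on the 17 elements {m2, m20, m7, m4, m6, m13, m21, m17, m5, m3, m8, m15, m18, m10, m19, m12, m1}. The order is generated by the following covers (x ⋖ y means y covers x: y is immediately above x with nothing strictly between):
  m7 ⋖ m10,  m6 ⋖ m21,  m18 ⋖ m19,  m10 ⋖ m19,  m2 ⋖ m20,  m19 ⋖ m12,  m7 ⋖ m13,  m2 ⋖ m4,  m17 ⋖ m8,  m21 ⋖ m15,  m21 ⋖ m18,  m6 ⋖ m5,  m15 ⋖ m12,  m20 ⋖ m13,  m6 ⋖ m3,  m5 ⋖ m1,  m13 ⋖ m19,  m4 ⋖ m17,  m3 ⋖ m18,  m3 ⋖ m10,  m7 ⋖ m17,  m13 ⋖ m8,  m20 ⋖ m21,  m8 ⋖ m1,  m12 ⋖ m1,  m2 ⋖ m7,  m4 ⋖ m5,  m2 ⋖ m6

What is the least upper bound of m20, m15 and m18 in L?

m12

Common upper bounds of {m20, m15, m18}: m1, m12.
The least among these is m12.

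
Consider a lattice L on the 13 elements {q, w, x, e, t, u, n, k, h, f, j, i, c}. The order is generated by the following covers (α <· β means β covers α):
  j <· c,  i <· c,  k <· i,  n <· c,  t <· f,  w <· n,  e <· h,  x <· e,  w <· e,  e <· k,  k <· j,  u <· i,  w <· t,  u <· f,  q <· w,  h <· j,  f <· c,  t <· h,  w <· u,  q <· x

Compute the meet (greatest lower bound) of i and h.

e

Common lower bounds of {i, h}: e, q, w, x.
The greatest among these is e.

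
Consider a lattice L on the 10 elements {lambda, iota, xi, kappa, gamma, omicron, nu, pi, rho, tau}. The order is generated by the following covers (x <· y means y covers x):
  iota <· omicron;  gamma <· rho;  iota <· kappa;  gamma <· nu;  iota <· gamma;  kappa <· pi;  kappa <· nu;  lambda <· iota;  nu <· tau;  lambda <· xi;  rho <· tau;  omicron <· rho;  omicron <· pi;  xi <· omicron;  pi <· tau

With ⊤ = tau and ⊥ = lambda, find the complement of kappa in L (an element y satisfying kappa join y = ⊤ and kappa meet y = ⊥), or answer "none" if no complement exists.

For every candidate y, either kappa ∨ y ≠ tau or kappa ∧ y ≠ lambda; no complement exists.

none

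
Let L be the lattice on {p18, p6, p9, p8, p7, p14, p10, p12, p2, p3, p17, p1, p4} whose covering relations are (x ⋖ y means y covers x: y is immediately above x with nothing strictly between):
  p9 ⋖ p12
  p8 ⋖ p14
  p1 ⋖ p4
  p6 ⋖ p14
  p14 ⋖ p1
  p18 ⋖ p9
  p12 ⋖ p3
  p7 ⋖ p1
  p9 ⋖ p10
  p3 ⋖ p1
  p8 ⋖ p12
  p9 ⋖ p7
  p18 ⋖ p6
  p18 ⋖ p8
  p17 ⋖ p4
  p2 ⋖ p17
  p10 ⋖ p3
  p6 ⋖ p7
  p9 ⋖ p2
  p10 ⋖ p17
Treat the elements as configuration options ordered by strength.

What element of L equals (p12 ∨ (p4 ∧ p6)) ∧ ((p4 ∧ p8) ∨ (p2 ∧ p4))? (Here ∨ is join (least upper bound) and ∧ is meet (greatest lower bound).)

p1

p4 ∧ p6 = p6
p12 ∨ p6 = p1
p4 ∧ p8 = p8
p2 ∧ p4 = p2
p8 ∨ p2 = p4
p1 ∧ p4 = p1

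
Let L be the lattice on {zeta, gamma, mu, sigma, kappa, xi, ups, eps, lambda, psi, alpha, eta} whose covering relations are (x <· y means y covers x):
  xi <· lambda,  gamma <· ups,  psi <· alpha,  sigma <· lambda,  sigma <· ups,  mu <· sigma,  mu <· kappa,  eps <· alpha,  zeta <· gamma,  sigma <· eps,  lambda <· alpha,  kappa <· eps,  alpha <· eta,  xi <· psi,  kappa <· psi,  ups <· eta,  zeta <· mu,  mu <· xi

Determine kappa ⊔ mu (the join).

kappa

Common upper bounds of {kappa, mu}: alpha, eps, eta, kappa, psi.
The least among these is kappa.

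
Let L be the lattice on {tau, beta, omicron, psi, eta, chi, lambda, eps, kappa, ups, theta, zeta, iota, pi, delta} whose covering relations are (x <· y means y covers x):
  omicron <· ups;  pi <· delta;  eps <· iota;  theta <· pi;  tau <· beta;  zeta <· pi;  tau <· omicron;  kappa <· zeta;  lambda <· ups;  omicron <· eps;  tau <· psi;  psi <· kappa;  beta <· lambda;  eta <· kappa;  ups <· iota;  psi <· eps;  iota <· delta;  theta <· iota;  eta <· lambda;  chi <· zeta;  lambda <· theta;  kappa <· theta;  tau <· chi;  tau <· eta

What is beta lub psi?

theta

Common upper bounds of {beta, psi}: delta, iota, pi, theta.
The least among these is theta.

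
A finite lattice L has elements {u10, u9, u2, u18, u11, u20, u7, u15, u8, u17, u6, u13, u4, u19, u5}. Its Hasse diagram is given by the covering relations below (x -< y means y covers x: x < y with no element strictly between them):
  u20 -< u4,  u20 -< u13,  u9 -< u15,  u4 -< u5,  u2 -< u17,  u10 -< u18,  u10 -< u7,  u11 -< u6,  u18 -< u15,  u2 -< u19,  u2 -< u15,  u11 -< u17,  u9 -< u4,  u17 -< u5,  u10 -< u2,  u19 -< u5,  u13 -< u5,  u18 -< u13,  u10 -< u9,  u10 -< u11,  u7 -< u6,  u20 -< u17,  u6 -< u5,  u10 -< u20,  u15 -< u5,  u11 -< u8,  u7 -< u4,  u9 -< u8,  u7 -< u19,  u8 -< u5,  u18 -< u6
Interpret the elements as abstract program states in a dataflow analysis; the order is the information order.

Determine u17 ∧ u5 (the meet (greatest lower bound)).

u17

Common lower bounds of {u17, u5}: u10, u11, u17, u2, u20.
The greatest among these is u17.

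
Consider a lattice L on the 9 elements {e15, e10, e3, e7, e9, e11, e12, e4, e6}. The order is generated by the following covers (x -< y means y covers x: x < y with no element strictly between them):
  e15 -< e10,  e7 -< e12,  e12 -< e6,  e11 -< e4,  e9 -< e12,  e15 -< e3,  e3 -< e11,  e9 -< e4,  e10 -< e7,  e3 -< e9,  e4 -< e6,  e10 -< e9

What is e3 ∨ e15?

Common upper bounds of {e3, e15}: e11, e12, e3, e4, e6, e9.
The least among these is e3.

e3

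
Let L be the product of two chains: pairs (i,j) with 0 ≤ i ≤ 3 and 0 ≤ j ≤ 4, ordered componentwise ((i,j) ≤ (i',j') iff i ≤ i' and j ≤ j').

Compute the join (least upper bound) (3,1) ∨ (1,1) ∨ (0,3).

(3,3)

In a product of chains, the join is componentwise max, giving (3,3).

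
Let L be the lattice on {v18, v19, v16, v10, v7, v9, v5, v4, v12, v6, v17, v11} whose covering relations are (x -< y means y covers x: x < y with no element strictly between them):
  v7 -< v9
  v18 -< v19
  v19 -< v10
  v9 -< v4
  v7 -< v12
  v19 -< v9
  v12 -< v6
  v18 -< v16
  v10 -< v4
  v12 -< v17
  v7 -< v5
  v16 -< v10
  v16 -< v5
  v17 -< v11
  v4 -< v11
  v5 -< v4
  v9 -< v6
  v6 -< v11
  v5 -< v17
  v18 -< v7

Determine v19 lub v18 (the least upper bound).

v19

Common upper bounds of {v19, v18}: v10, v11, v19, v4, v6, v9.
The least among these is v19.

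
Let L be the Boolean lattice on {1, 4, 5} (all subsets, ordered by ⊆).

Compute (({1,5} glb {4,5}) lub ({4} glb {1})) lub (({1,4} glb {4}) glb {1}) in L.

{5}

{1,5} ∧ {4,5} = {5}
{4} ∧ {1} = ∅
{5} ∨ ∅ = {5}
{1,4} ∧ {4} = {4}
{4} ∧ {1} = ∅
{5} ∨ ∅ = {5}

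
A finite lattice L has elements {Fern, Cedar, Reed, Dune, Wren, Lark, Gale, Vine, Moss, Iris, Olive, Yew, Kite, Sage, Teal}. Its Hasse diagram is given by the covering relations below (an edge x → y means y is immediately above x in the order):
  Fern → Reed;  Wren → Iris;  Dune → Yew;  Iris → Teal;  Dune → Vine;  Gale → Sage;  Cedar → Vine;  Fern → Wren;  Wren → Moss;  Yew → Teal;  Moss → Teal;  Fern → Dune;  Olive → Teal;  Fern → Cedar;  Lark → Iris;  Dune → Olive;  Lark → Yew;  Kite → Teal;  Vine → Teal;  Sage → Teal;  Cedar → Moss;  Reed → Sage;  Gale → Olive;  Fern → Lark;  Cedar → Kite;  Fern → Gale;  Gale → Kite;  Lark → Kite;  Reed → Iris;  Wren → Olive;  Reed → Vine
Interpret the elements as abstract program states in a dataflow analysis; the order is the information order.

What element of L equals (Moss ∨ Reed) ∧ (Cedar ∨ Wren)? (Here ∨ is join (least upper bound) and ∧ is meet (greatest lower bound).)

Moss ∨ Reed = Teal
Cedar ∨ Wren = Moss
Teal ∧ Moss = Moss

Moss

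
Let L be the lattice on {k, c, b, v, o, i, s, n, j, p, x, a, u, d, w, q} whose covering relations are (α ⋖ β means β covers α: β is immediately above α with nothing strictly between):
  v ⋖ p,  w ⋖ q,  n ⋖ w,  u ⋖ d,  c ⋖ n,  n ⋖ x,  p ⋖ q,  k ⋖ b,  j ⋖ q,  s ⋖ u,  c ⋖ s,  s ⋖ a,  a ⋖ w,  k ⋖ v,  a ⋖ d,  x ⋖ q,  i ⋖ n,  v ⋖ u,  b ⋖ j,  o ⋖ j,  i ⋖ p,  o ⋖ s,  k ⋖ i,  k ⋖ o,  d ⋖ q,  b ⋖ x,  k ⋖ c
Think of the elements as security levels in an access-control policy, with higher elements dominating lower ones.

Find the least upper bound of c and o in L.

s

Common upper bounds of {c, o}: a, d, q, s, u, w.
The least among these is s.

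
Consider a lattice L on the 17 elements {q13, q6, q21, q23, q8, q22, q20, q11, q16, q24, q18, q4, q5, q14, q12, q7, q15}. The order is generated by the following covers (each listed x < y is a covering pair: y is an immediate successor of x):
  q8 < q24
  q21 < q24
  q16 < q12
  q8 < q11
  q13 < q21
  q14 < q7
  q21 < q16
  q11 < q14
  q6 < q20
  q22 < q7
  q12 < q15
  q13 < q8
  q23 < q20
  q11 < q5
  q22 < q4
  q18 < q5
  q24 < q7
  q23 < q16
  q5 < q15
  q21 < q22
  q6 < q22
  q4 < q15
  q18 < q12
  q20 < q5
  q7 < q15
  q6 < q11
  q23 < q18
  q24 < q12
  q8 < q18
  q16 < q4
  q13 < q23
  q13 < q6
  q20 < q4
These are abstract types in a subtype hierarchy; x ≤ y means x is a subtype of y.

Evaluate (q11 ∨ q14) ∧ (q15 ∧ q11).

q11 ∨ q14 = q14
q15 ∧ q11 = q11
q14 ∧ q11 = q11

q11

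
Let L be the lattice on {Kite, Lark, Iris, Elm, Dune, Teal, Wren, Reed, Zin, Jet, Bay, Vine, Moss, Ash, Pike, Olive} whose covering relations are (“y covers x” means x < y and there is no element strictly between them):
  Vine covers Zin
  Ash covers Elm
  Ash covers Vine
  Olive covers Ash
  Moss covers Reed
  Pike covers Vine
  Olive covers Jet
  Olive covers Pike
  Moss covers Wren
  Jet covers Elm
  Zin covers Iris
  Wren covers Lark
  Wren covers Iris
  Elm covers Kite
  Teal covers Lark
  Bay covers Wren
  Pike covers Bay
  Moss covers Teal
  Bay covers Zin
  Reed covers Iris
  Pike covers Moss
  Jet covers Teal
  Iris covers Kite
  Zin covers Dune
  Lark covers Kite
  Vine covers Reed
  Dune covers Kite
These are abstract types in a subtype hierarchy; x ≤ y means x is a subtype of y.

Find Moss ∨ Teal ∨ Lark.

Common upper bounds of {Moss, Teal, Lark}: Moss, Olive, Pike.
The least among these is Moss.

Moss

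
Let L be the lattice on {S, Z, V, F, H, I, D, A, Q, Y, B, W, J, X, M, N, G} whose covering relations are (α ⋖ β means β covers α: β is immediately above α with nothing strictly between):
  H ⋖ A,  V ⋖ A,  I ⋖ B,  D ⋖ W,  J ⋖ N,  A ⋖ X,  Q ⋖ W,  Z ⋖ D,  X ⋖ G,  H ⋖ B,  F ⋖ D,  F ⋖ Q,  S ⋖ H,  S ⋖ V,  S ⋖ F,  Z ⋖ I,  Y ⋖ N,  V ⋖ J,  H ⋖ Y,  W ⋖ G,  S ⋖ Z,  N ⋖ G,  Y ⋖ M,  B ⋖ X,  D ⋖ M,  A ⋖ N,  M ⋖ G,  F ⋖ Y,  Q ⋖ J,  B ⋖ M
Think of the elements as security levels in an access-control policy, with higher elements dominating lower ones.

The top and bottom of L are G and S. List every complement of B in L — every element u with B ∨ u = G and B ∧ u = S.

Need u with B ∨ u = G and B ∧ u = S.
Checking each element gives: J, Q.

J, Q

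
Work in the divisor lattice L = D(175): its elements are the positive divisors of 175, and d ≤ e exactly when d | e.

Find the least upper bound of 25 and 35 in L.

175

In the divisibility order, the join is the least common multiple: lcm(25, 35) = 175.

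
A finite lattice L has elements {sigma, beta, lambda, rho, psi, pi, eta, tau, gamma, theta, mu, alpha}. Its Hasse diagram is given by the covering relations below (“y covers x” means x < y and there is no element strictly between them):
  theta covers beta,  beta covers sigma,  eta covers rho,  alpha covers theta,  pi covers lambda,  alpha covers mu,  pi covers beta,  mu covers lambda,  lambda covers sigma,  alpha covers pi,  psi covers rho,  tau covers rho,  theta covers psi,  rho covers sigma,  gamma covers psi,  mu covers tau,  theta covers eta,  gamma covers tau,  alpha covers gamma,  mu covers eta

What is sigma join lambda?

lambda

Common upper bounds of {sigma, lambda}: alpha, lambda, mu, pi.
The least among these is lambda.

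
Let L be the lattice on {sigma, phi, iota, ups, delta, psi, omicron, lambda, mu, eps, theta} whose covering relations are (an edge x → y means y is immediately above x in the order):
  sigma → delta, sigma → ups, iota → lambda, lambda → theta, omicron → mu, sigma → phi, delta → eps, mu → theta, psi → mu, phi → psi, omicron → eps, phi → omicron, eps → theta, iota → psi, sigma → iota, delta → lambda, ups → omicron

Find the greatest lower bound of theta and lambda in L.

lambda

Common lower bounds of {theta, lambda}: delta, iota, lambda, sigma.
The greatest among these is lambda.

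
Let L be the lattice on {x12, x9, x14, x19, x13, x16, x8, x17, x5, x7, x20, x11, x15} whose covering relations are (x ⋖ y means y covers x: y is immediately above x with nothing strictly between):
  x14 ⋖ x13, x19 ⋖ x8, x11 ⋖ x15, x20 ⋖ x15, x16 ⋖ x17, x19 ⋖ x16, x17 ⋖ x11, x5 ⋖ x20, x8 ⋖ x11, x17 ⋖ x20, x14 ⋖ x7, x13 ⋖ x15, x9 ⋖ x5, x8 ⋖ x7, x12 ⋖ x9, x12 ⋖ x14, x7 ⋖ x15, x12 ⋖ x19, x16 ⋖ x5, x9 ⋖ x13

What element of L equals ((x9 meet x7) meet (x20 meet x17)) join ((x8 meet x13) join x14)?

x9 ∧ x7 = x12
x20 ∧ x17 = x17
x12 ∧ x17 = x12
x8 ∧ x13 = x12
x12 ∨ x14 = x14
x12 ∨ x14 = x14

x14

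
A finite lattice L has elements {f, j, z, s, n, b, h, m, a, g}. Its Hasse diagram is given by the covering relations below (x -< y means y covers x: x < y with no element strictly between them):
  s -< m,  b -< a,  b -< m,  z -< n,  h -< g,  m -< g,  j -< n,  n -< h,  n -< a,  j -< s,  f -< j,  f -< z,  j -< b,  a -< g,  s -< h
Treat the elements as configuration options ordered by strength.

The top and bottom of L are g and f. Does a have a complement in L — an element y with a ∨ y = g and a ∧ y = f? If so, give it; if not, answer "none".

For every candidate y, either a ∨ y ≠ g or a ∧ y ≠ f; no complement exists.

none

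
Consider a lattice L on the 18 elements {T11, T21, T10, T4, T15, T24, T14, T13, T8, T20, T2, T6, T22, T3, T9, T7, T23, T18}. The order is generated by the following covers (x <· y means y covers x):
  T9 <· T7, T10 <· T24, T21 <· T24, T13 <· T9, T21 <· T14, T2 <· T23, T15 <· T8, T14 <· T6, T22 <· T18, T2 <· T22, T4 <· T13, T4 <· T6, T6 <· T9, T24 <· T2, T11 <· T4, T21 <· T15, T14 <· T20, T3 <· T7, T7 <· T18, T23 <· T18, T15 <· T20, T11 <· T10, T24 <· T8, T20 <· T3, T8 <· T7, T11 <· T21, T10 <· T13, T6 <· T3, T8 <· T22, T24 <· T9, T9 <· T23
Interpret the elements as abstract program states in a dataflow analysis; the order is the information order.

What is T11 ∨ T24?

Common upper bounds of {T11, T24}: T18, T2, T22, T23, T24, T7, T8, T9.
The least among these is T24.

T24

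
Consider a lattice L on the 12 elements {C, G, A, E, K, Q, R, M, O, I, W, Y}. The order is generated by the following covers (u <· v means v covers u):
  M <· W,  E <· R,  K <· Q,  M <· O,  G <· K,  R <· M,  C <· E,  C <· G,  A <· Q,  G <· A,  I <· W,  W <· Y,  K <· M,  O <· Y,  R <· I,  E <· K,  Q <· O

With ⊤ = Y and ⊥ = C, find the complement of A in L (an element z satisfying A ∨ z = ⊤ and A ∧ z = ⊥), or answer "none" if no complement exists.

I

Need z with A ∨ z = Y and A ∧ z = C.
Checking each element gives: I.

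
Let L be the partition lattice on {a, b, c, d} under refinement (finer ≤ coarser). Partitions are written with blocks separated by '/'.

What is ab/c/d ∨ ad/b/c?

The join of ab/c/d and ad/b/c merges any blocks that overlap across the partitions, giving abd/c.

abd/c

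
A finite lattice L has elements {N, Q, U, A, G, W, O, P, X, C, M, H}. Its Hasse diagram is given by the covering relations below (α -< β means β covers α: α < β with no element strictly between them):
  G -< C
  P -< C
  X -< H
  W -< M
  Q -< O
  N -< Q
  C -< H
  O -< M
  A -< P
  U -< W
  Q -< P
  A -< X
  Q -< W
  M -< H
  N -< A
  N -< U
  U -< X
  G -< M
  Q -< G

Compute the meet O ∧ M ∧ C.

Common lower bounds of {O, M, C}: N, Q.
The greatest among these is Q.

Q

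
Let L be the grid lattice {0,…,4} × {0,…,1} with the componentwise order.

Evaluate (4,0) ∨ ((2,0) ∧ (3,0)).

(4,0)

(2,0) ∧ (3,0) = (2,0)
(4,0) ∨ (2,0) = (4,0)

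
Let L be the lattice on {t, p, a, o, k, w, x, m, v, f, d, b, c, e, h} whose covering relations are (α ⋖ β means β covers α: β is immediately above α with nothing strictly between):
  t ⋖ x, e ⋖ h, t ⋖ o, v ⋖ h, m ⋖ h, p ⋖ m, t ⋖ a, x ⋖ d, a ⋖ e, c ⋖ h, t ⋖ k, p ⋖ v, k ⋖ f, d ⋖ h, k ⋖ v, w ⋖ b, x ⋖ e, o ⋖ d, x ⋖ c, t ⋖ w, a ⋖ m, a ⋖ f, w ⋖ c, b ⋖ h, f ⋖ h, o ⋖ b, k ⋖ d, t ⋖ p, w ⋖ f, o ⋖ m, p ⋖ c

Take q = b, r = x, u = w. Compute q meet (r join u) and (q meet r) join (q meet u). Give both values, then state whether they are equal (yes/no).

w; w; yes

r join u = c, so q meet (r join u) = b meet c = w.
q meet r = t and q meet u = w, so (q meet r) join (q meet u) = t join w = w.
Equal: yes.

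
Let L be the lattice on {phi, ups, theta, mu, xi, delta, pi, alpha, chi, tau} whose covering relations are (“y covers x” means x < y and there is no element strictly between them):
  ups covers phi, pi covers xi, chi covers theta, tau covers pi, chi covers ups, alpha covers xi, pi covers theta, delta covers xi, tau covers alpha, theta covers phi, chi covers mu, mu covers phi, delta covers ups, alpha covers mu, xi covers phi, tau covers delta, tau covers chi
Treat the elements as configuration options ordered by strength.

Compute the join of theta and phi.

theta

Common upper bounds of {theta, phi}: chi, pi, tau, theta.
The least among these is theta.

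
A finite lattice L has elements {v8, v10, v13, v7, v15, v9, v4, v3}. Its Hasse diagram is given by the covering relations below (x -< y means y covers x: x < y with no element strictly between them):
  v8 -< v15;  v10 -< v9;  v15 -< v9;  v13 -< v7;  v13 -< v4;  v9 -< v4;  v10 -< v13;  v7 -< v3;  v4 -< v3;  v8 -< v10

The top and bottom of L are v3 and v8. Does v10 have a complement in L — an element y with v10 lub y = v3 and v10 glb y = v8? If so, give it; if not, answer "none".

For every candidate y, either v10 ∨ y ≠ v3 or v10 ∧ y ≠ v8; no complement exists.

none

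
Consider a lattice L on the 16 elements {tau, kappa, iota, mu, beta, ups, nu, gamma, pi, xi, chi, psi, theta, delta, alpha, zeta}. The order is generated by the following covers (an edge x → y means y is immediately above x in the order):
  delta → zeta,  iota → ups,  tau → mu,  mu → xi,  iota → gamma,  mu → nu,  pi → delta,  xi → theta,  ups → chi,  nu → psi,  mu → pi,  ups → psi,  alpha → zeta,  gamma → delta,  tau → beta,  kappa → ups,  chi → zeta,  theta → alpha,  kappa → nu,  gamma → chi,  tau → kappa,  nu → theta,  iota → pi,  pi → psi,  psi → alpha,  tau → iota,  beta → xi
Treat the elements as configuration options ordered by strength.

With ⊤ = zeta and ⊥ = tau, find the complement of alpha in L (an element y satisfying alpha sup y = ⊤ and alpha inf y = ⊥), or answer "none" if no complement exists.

none

For every candidate y, either alpha ∨ y ≠ zeta or alpha ∧ y ≠ tau; no complement exists.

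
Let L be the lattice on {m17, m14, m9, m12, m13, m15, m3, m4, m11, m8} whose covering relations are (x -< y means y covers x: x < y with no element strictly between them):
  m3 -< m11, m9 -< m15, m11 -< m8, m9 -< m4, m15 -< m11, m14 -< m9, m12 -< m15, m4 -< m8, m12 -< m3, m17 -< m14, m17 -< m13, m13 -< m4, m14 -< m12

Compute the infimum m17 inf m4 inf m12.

Common lower bounds of {m17, m4, m12}: m17.
The greatest among these is m17.

m17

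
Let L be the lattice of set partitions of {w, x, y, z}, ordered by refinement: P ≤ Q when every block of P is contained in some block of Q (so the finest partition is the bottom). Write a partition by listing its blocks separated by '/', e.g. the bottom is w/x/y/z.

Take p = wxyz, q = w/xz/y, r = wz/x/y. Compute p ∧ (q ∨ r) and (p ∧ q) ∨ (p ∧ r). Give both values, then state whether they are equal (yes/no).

wxz/y; wxz/y; yes

q ∨ r = wxz/y, so p ∧ (q ∨ r) = wxyz ∧ wxz/y = wxz/y.
p ∧ q = w/xz/y and p ∧ r = wz/x/y, so (p ∧ q) ∨ (p ∧ r) = w/xz/y ∨ wz/x/y = wxz/y.
Equal: yes.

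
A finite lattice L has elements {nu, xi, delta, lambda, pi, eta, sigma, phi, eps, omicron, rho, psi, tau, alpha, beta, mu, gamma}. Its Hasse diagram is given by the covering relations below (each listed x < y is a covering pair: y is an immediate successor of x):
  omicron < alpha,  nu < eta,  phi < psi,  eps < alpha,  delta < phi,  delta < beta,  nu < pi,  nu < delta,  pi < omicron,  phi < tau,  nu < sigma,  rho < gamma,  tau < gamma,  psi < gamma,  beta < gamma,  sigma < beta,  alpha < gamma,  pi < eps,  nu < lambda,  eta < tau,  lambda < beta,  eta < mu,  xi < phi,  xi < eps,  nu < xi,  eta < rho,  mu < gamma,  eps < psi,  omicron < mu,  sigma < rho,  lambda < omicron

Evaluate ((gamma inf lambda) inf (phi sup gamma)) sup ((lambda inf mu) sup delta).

beta

gamma ∧ lambda = lambda
phi ∨ gamma = gamma
lambda ∧ gamma = lambda
lambda ∧ mu = lambda
lambda ∨ delta = beta
lambda ∨ beta = beta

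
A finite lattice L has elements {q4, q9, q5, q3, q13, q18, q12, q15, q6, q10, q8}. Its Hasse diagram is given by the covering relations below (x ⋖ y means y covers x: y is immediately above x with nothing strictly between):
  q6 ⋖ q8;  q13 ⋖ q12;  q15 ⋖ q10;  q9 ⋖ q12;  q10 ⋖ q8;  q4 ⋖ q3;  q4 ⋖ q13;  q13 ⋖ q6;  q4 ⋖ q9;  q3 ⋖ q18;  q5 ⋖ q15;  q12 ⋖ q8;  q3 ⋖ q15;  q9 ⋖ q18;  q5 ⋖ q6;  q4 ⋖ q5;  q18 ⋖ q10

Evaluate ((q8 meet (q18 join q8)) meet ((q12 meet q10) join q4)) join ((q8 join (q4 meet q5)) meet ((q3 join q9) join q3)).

q18

q18 ∨ q8 = q8
q8 ∧ q8 = q8
q12 ∧ q10 = q9
q9 ∨ q4 = q9
q8 ∧ q9 = q9
q4 ∧ q5 = q4
q8 ∨ q4 = q8
q3 ∨ q9 = q18
q18 ∨ q3 = q18
q8 ∧ q18 = q18
q9 ∨ q18 = q18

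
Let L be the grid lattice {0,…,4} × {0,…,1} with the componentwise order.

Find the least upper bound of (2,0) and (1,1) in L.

(2,1)

In a product of chains, the join is componentwise max, giving (2,1).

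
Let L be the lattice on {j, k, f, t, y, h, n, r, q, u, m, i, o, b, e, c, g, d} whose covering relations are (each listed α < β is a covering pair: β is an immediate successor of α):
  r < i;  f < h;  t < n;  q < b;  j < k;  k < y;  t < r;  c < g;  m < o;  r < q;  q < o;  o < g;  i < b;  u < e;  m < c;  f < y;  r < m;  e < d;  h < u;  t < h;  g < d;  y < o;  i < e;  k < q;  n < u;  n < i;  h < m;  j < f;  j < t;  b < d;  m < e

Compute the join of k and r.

q

Common upper bounds of {k, r}: b, d, g, o, q.
The least among these is q.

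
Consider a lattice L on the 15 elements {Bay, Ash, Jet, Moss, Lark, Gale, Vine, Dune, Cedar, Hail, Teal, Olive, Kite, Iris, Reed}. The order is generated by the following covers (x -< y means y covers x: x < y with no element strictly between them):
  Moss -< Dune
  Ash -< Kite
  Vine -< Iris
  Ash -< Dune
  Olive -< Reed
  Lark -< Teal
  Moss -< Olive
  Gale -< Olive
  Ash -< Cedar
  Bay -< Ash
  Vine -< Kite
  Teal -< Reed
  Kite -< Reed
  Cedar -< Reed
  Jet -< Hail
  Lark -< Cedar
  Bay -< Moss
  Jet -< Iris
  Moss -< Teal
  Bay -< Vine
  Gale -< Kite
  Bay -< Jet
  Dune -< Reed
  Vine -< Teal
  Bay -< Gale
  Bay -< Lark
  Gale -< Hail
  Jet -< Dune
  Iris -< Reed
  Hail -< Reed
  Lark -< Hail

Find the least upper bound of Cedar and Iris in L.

Common upper bounds of {Cedar, Iris}: Reed.
The least among these is Reed.

Reed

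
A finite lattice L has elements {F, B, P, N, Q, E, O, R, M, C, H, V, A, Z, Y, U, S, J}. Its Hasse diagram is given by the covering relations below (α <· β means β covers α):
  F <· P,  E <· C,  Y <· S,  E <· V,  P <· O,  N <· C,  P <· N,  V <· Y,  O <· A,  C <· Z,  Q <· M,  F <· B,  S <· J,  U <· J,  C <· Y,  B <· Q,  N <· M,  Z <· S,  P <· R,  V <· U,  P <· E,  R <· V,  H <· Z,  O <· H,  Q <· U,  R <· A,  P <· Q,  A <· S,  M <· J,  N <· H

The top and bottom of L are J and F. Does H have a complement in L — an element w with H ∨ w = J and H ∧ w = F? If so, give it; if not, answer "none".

Need w with H ∨ w = J and H ∧ w = F.
Checking each element gives: B.

B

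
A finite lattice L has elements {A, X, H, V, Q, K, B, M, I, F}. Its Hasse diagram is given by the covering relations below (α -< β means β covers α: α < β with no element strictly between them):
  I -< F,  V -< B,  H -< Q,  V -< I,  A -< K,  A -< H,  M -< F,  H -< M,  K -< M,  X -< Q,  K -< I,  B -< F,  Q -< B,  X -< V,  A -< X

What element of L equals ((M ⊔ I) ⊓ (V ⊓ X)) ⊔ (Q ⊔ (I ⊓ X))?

M ∨ I = F
V ∧ X = X
F ∧ X = X
I ∧ X = X
Q ∨ X = Q
X ∨ Q = Q

Q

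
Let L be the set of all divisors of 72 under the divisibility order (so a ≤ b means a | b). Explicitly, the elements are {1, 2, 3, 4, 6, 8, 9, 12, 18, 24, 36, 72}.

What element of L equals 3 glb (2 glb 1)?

2 ∧ 1 = 1
3 ∧ 1 = 1

1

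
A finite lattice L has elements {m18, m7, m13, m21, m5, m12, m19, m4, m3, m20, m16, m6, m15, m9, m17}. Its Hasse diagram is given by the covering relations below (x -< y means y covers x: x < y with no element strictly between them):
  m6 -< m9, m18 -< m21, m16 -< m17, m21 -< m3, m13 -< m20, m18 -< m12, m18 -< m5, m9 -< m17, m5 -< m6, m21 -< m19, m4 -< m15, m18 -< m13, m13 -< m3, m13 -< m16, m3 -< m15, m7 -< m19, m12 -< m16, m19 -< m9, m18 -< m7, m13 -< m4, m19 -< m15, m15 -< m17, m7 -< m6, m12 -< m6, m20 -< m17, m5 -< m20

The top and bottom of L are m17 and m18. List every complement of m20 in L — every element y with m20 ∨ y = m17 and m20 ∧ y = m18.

Need y with m20 ∨ y = m17 and m20 ∧ y = m18.
Checking each element gives: m12, m19, m21, m7.

m12, m19, m21, m7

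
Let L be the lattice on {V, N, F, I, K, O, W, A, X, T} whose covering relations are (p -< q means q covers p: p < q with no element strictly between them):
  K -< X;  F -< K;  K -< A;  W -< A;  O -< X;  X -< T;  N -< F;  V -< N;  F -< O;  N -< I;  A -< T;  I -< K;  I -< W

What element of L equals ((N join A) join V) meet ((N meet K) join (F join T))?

A

N ∨ A = A
A ∨ V = A
N ∧ K = N
F ∨ T = T
N ∨ T = T
A ∧ T = A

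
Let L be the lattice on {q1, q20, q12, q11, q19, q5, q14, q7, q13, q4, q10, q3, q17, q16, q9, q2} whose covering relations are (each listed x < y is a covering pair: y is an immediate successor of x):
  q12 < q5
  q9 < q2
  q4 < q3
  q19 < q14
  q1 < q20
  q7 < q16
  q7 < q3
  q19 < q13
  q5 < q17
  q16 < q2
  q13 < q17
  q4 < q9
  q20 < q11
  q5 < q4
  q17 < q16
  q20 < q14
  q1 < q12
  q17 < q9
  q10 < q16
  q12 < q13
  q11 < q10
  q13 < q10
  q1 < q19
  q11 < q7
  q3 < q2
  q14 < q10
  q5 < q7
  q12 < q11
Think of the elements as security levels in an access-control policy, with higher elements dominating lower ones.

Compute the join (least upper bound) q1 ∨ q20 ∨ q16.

Common upper bounds of {q1, q20, q16}: q16, q2.
The least among these is q16.

q16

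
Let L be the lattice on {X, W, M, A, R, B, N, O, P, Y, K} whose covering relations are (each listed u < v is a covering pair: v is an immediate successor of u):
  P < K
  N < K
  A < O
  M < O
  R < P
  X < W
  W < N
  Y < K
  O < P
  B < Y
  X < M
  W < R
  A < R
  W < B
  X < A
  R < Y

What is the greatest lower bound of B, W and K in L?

Common lower bounds of {B, W, K}: W, X.
The greatest among these is W.

W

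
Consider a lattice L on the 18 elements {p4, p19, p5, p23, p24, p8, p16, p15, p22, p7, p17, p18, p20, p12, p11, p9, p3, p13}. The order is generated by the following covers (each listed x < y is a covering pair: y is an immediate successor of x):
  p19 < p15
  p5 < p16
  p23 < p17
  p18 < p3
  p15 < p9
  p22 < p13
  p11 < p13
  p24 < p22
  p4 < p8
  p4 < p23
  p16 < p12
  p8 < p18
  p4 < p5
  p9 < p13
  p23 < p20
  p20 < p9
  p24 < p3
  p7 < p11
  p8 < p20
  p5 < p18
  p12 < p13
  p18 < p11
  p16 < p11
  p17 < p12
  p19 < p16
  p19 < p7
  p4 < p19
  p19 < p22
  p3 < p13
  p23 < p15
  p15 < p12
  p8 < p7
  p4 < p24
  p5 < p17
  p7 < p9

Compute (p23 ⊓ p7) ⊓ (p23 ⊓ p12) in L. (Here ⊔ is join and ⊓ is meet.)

p23 ∧ p7 = p4
p23 ∧ p12 = p23
p4 ∧ p23 = p4

p4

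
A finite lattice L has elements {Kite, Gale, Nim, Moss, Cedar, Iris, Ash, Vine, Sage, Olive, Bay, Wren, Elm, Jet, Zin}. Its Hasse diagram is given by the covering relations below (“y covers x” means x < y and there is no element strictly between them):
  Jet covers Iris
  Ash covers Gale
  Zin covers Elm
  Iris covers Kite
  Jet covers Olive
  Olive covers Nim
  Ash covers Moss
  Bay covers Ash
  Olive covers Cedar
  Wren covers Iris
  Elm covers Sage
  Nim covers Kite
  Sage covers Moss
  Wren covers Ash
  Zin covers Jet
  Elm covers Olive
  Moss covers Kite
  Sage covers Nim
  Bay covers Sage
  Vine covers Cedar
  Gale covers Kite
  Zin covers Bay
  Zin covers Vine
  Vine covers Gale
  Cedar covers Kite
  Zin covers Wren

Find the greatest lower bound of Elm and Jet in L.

Common lower bounds of {Elm, Jet}: Cedar, Kite, Nim, Olive.
The greatest among these is Olive.

Olive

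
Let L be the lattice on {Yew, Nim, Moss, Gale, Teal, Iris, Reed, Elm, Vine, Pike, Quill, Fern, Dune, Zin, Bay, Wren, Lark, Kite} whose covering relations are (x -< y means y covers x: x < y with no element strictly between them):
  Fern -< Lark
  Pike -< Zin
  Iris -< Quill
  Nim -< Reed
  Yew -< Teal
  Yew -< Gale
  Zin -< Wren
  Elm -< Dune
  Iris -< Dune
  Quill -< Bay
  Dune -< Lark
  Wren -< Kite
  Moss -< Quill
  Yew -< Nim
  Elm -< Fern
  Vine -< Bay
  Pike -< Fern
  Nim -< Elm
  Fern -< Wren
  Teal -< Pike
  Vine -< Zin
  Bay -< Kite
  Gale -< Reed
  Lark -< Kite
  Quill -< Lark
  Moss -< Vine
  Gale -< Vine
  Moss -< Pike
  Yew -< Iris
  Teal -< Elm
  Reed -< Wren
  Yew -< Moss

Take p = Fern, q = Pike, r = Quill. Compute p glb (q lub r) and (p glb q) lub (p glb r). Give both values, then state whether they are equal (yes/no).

q lub r = Lark, so p glb (q lub r) = Fern glb Lark = Fern.
p glb q = Pike and p glb r = Moss, so (p glb q) lub (p glb r) = Pike lub Moss = Pike.
Equal: no.

Fern; Pike; no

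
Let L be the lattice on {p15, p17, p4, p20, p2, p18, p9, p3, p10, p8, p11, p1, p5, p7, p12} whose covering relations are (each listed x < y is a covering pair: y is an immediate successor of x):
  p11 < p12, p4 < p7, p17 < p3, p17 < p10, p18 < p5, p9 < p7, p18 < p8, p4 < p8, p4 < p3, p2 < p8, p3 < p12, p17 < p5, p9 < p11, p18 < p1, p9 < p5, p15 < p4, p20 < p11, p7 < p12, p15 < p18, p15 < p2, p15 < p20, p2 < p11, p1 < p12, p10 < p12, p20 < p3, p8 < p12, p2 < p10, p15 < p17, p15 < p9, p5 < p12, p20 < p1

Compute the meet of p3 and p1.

p20

Common lower bounds of {p3, p1}: p15, p20.
The greatest among these is p20.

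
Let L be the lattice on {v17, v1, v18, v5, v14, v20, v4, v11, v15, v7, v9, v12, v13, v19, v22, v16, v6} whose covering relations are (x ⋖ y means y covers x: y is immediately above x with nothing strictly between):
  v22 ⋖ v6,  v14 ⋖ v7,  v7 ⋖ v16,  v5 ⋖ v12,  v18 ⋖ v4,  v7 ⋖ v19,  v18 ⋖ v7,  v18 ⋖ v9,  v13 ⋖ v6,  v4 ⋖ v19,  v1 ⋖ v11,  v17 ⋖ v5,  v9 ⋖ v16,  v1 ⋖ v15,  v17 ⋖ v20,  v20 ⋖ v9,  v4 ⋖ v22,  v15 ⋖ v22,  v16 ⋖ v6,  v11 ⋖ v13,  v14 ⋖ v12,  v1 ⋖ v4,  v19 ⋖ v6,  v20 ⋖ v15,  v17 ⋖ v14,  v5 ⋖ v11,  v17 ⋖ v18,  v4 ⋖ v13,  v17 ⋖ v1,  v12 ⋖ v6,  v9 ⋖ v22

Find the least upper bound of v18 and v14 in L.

Common upper bounds of {v18, v14}: v16, v19, v6, v7.
The least among these is v7.

v7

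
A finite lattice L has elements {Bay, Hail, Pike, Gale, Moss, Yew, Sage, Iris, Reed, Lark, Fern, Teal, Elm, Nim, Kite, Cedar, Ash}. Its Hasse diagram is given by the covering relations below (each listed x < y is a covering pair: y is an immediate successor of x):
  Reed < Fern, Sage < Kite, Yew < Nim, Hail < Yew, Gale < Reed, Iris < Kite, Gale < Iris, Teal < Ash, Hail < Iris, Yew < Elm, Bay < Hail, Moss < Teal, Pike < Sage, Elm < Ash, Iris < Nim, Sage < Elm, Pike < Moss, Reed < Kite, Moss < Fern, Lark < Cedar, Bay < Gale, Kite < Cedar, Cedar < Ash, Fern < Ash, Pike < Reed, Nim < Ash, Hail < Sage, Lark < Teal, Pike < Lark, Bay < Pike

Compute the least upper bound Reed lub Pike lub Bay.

Common upper bounds of {Reed, Pike, Bay}: Ash, Cedar, Fern, Kite, Reed.
The least among these is Reed.

Reed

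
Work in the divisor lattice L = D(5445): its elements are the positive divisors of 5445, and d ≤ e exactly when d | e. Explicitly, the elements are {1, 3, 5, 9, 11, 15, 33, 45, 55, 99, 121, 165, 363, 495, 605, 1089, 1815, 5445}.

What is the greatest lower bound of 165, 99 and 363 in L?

In the divisibility order, the meet is the greatest common divisor: gcd(165, 99, 363) = 33.

33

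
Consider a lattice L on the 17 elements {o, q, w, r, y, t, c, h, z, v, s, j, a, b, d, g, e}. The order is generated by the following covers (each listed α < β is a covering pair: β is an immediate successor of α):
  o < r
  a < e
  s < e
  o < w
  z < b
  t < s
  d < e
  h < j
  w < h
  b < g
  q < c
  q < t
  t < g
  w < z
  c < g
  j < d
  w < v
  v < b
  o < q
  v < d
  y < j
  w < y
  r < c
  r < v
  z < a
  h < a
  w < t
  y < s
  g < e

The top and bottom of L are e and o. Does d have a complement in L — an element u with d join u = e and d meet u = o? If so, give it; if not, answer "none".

q

Need u with d ∨ u = e and d ∧ u = o.
Checking each element gives: q.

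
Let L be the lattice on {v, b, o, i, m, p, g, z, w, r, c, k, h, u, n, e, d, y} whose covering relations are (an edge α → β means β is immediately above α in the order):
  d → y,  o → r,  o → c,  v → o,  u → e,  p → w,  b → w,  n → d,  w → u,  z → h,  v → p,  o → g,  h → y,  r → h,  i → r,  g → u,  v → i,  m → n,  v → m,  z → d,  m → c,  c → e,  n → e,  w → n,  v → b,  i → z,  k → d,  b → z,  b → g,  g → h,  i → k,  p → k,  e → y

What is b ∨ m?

Common upper bounds of {b, m}: d, e, n, y.
The least among these is n.

n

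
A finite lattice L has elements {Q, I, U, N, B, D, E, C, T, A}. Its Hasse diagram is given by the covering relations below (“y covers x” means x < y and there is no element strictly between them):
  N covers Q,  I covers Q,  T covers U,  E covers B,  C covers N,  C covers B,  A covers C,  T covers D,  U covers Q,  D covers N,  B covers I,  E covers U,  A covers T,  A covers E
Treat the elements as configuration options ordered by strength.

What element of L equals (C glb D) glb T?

N

C ∧ D = N
N ∧ T = N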